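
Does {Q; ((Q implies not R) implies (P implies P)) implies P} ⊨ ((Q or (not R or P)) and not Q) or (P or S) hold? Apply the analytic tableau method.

Initial set: {Q; (((Q implies not R) implies (P implies P)) implies P); not (((Q or (not R or P)) and not Q) or (P or S))}.
not (((Q or (not R or P)) and not Q) or (P or S)): α-rule — add not ((Q or (not R or P)) and not Q), not (P or S).
not (P or S): α-rule — add not P, not S.
(((Q implies not R) implies (P implies P)) implies P): β-rule — branch into not ((Q implies not R) implies (P implies P))  //  P.
  branch 1 (add not ((Q implies not R) implies (P implies P))):
    not ((Q implies not R) implies (P implies P)): α-rule — add (Q implies not R), not (P implies P).
    not (P implies P): α-rule — add P, not P.
    × closes — contains both P and not P.
  branch 2 (add P):
    × closes — contains both P and not P.
All 2 branches close.
Every branch closed, so the premises entail the conclusion.

Yes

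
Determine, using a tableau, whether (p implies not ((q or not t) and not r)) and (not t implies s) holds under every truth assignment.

Not valid

Assume the negation and expand:
Initial set: {not ((p implies not ((q or not t) and not r)) and (not t implies s))}.
not ((p implies not ((q or not t) and not r)) and (not t implies s)): β-rule — branch into not (p implies not ((q or not t) and not r))  //  not (not t implies s).
  branch 1 (add not (p implies not ((q or not t) and not r))):
    not (p implies not ((q or not t) and not r)): α-rule — add p, not not ((q or not t) and not r).
    not not ((q or not t) and not r): α-rule — add (q or not t), not r.
    (q or not t): β-rule — branch into q  //  not t.
      branch 1.1 (add q):
        ○ open, literals {p=1, q=1, r=0}.
      branch 1.2 (add not t):
        ○ open, literals {p=1, r=0, t=0}.
  branch 2 (add not (not t implies s)):
    not (not t implies s): α-rule — add not t, not s.
    ○ open, literals {s=0, t=0}.
0 branches closed, 3 open.
An open branch gives a countermodel: p=1, q=1, r=0 (unmentioned atoms arbitrary); under it the original formula is false.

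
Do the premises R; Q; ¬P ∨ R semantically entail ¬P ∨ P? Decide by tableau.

Yes

Initial set: {R; Q; (¬P ∨ R); ¬(¬P ∨ P)}.
¬(¬P ∨ P): α-rule — add ¬¬P, ¬P.
× closes — contains both P and ¬P.
All 1 branch closes.
Every branch closed, so the premises entail the conclusion.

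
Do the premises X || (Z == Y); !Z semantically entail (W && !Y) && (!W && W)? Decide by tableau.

Initial set: {(X || (Z == Y)); !Z; !((W && !Y) && (!W && W))}.
(X || (Z == Y)): β-rule — branch into X  //  (Z == Y).
  branch 1 (add X):
    !((W && !Y) && (!W && W)): β-rule — branch into !(W && !Y)  //  !(!W && W).
      branch 1.1 (add !(W && !Y)):
        !(W && !Y): β-rule — branch into !W  //  !!Y.
          branch 1.1.1 (add !W):
            ○ open, literals {W=0, X=1, Z=0}.
          branch 1.1.2 (add !!Y):
            ○ open, literals {X=1, Y=1, Z=0}.
      branch 1.2 (add !(!W && W)):
        !(!W && W): β-rule — branch into !!W  //  !W.
          branch 1.2.1 (add !!W):
            ○ open, literals {W=1, X=1, Z=0}.
          branch 1.2.2 (add !W):
            ○ open, literals {W=0, X=1, Z=0}.
  branch 2 (add (Z == Y)):
    !((W && !Y) && (!W && W)): β-rule — branch into !(W && !Y)  //  !(!W && W).
      branch 2.1 (add !(W && !Y)):
        (Z == Y): β-rule — branch into Z, Y  //  !Z, !Y.
          branch 2.1.1 (add Z, Y):
            × closes — contains both Z and !Z.
          branch 2.1.2 (add !Z, !Y):
            !(W && !Y): β-rule — branch into !W  //  !!Y.
              branch 2.1.2.1 (add !W):
                ○ open, literals {W=0, Y=0, Z=0}.
              branch 2.1.2.2 (add !!Y):
                × closes — contains both Y and !Y.
      branch 2.2 (add !(!W && W)):
        (Z == Y): β-rule — branch into Z, Y  //  !Z, !Y.
          branch 2.2.1 (add Z, Y):
            × closes — contains both Z and !Z.
          branch 2.2.2 (add !Z, !Y):
            !(!W && W): β-rule — branch into !!W  //  !W.
              branch 2.2.2.1 (add !!W):
                ○ open, literals {W=1, Y=0, Z=0}.
              branch 2.2.2.2 (add !W):
                ○ open, literals {W=0, Y=0, Z=0}.
3 branches closed, 7 open.
An open branch gives a countermodel: W=0, X=1, Z=0 (unmentioned atoms arbitrary); the premises hold there but the conclusion fails.

No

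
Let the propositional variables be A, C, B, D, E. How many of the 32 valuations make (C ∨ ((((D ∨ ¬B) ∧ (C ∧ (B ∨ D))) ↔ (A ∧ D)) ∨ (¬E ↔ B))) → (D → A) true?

24

Initial set: {((C ∨ ((((D ∨ ¬B) ∧ (C ∧ (B ∨ D))) ↔ (A ∧ D)) ∨ (¬E ↔ B))) → (D → A))}.
((C ∨ ((((D ∨ ¬B) ∧ (C ∧ (B ∨ D))) ↔ (A ∧ D)) ∨ (¬E ↔ B))) → (D → A)): β-rule — branch into ¬(C ∨ ((((D ∨ ¬B) ∧ (C ∧ (B ∨ D))) ↔ (A ∧ D)) ∨ (¬E ↔ B)))  //  (D → A).
  branch 1 (add ¬(C ∨ ((((D ∨ ¬B) ∧ (C ∧ (B ∨ D))) ↔ (A ∧ D)) ∨ (¬E ↔ B)))):
    ¬(C ∨ ((((D ∨ ¬B) ∧ (C ∧ (B ∨ D))) ↔ (A ∧ D)) ∨ (¬E ↔ B))): α-rule — add ¬C, ¬((((D ∨ ¬B) ∧ (C ∧ (B ∨ D))) ↔ (A ∧ D)) ∨ (¬E ↔ B)).
    ¬((((D ∨ ¬B) ∧ (C ∧ (B ∨ D))) ↔ (A ∧ D)) ∨ (¬E ↔ B)): α-rule — add ¬(((D ∨ ¬B) ∧ (C ∧ (B ∨ D))) ↔ (A ∧ D)), ¬(¬E ↔ B).
    ¬(((D ∨ ¬B) ∧ (C ∧ (B ∨ D))) ↔ (A ∧ D)): β-rule — branch into ((D ∨ ¬B) ∧ (C ∧ (B ∨ D))), ¬(A ∧ D)  //  ¬((D ∨ ¬B) ∧ (C ∧ (B ∨ D))), (A ∧ D).
      branch 1.1 (add ((D ∨ ¬B) ∧ (C ∧ (B ∨ D))), ¬(A ∧ D)):
        ((D ∨ ¬B) ∧ (C ∧ (B ∨ D))): α-rule — add (D ∨ ¬B), (C ∧ (B ∨ D)).
        (C ∧ (B ∨ D)): α-rule — add C, (B ∨ D).
        × closes — contains both C and ¬C.
      branch 1.2 (add ¬((D ∨ ¬B) ∧ (C ∧ (B ∨ D))), (A ∧ D)):
        (A ∧ D): α-rule — add A, D.
        ¬(¬E ↔ B): β-rule — branch into ¬E, ¬B  //  ¬¬E, B.
          branch 1.2.1 (add ¬E, ¬B):
            ¬((D ∨ ¬B) ∧ (C ∧ (B ∨ D))): β-rule — branch into ¬(D ∨ ¬B)  //  ¬(C ∧ (B ∨ D)).
              branch 1.2.1.1 (add ¬(D ∨ ¬B)):
                ¬(D ∨ ¬B): α-rule — add ¬D, ¬¬B.
                × closes — contains both D and ¬D.
              branch 1.2.1.2 (add ¬(C ∧ (B ∨ D))):
                ¬(C ∧ (B ∨ D)): β-rule — branch into ¬C  //  ¬(B ∨ D).
                  branch 1.2.1.2.1 (add ¬C):
                    ○ open, literals {A=true, B=false, C=false, D=true, E=false}.
                  branch 1.2.1.2.2 (add ¬(B ∨ D)):
                    ¬(B ∨ D): α-rule — add ¬B, ¬D.
                    × closes — contains both D and ¬D.
          branch 1.2.2 (add ¬¬E, B):
            ¬((D ∨ ¬B) ∧ (C ∧ (B ∨ D))): β-rule — branch into ¬(D ∨ ¬B)  //  ¬(C ∧ (B ∨ D)).
              branch 1.2.2.1 (add ¬(D ∨ ¬B)):
                ¬(D ∨ ¬B): α-rule — add ¬D, ¬¬B.
                × closes — contains both D and ¬D.
              branch 1.2.2.2 (add ¬(C ∧ (B ∨ D))):
                ¬(C ∧ (B ∨ D)): β-rule — branch into ¬C  //  ¬(B ∨ D).
                  branch 1.2.2.2.1 (add ¬C):
                    ○ open, literals {A=true, B=true, C=false, D=true, E=true}.
                  branch 1.2.2.2.2 (add ¬(B ∨ D)):
                    ¬(B ∨ D): α-rule — add ¬B, ¬D.
                    × closes — contains both B and ¬B.
  branch 2 (add (D → A)):
    (D → A): β-rule — branch into ¬D  //  A.
      branch 2.1 (add ¬D):
        ○ open, literals {D=false}.
      branch 2.2 (add A):
        ○ open, literals {A=true}.
5 branches closed, 4 open.
Each open branch fixes some atoms; the unmentioned ones are free. Counting distinct full assignments: branch {A=true, B=false, C=false, D=true, E=false} (none free) contributes 1 new; branch {A=true, B=true, C=false, D=true, E=true} (none free) contributes 1 new; branch {D=false} (A, C, B, E) contributes 16 new; branch {A=true} (C, B, D, E) contributes 6 new. Total: 24.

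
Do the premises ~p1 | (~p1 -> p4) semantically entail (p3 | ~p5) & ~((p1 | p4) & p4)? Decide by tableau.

Initial set: {(~p1 | (~p1 -> p4)); ~((p3 | ~p5) & ~((p1 | p4) & p4))}.
(~p1 | (~p1 -> p4)): β-rule — branch into ~p1  //  (~p1 -> p4).
  branch 1 (add ~p1):
    ~((p3 | ~p5) & ~((p1 | p4) & p4)): β-rule — branch into ~(p3 | ~p5)  //  ~~((p1 | p4) & p4).
      branch 1.1 (add ~(p3 | ~p5)):
        ~(p3 | ~p5): α-rule — add ~p3, ~~p5.
        ○ open, literals {p1=F, p3=F, p5=T}.
      branch 1.2 (add ~~((p1 | p4) & p4)):
        ~~((p1 | p4) & p4): α-rule — add (p1 | p4), p4.
        (p1 | p4): β-rule — branch into p1  //  p4.
          branch 1.2.1 (add p1):
            × closes — contains both p1 and ~p1.
          branch 1.2.2 (add p4):
            ○ open, literals {p1=F, p4=T}.
  branch 2 (add (~p1 -> p4)):
    ~((p3 | ~p5) & ~((p1 | p4) & p4)): β-rule — branch into ~(p3 | ~p5)  //  ~~((p1 | p4) & p4).
      branch 2.1 (add ~(p3 | ~p5)):
        ~(p3 | ~p5): α-rule — add ~p3, ~~p5.
        (~p1 -> p4): β-rule — branch into ~~p1  //  p4.
          branch 2.1.1 (add ~~p1):
            ○ open, literals {p1=T, p3=F, p5=T}.
          branch 2.1.2 (add p4):
            ○ open, literals {p3=F, p4=T, p5=T}.
      branch 2.2 (add ~~((p1 | p4) & p4)):
        ~~((p1 | p4) & p4): α-rule — add (p1 | p4), p4.
        (~p1 -> p4): β-rule — branch into ~~p1  //  p4.
          branch 2.2.1 (add ~~p1):
            (p1 | p4): β-rule — branch into p1  //  p4.
              branch 2.2.1.1 (add p1):
                ○ open, literals {p1=T, p4=T}.
              branch 2.2.1.2 (add p4):
                ○ open, literals {p1=T, p4=T}.
          branch 2.2.2 (add p4):
            (p1 | p4): β-rule — branch into p1  //  p4.
              branch 2.2.2.1 (add p1):
                ○ open, literals {p1=T, p4=T}.
              branch 2.2.2.2 (add p4):
                ○ open, literals {p4=T}.
1 branch closed, 8 open.
An open branch gives a countermodel: p1=F, p3=F, p5=T (unmentioned atoms arbitrary); the premises hold there but the conclusion fails.

No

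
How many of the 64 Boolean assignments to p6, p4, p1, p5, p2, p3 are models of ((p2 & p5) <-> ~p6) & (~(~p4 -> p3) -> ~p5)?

Initial set: {(((p2 & p5) <-> ~p6) & (~(~p4 -> p3) -> ~p5))}.
(((p2 & p5) <-> ~p6) & (~(~p4 -> p3) -> ~p5)): α-rule — add ((p2 & p5) <-> ~p6), (~(~p4 -> p3) -> ~p5).
((p2 & p5) <-> ~p6): β-rule — branch into (p2 & p5), ~p6  //  ~(p2 & p5), ~~p6.
  branch 1 (add (p2 & p5), ~p6):
    (p2 & p5): α-rule — add p2, p5.
    (~(~p4 -> p3) -> ~p5): β-rule — branch into ~~(~p4 -> p3)  //  ~p5.
      branch 1.1 (add ~~(~p4 -> p3)):
        ~~(~p4 -> p3): β-rule — branch into ~~p4  //  p3.
          branch 1.1.1 (add ~~p4):
            ○ open, literals {p2=T, p4=T, p5=T, p6=F}.
          branch 1.1.2 (add p3):
            ○ open, literals {p2=T, p3=T, p5=T, p6=F}.
      branch 1.2 (add ~p5):
        × closes — contains both p5 and ~p5.
  branch 2 (add ~(p2 & p5), ~~p6):
    (~(~p4 -> p3) -> ~p5): β-rule — branch into ~~(~p4 -> p3)  //  ~p5.
      branch 2.1 (add ~~(~p4 -> p3)):
        ~(p2 & p5): β-rule — branch into ~p2  //  ~p5.
          branch 2.1.1 (add ~p2):
            ~~(~p4 -> p3): β-rule — branch into ~~p4  //  p3.
              branch 2.1.1.1 (add ~~p4):
                ○ open, literals {p2=F, p4=T, p6=T}.
              branch 2.1.1.2 (add p3):
                ○ open, literals {p2=F, p3=T, p6=T}.
          branch 2.1.2 (add ~p5):
            ~~(~p4 -> p3): β-rule — branch into ~~p4  //  p3.
              branch 2.1.2.1 (add ~~p4):
                ○ open, literals {p4=T, p5=F, p6=T}.
              branch 2.1.2.2 (add p3):
                ○ open, literals {p3=T, p5=F, p6=T}.
      branch 2.2 (add ~p5):
        ~(p2 & p5): β-rule — branch into ~p2  //  ~p5.
          branch 2.2.1 (add ~p2):
            ○ open, literals {p2=F, p5=F, p6=T}.
          branch 2.2.2 (add ~p5):
            ○ open, literals {p5=F, p6=T}.
1 branch closed, 8 open.
Each open branch fixes some atoms; the unmentioned ones are free. Counting distinct full assignments: branch {p2=T, p4=T, p5=T, p6=F} (p1, p3) contributes 4 new; branch {p2=T, p3=T, p5=T, p6=F} (p4, p1) contributes 2 new; branch {p2=F, p4=T, p6=T} (p1, p5, p3) contributes 8 new; branch {p2=F, p3=T, p6=T} (p4, p1, p5) contributes 4 new; branch {p4=T, p5=F, p6=T} (p1, p2, p3) contributes 4 new; branch {p3=T, p5=F, p6=T} (p4, p1, p2) contributes 2 new; branch {p2=F, p5=F, p6=T} (p4, p1, p3) contributes 2 new; branch {p5=F, p6=T} (p4, p1, p2, p3) contributes 2 new. Total: 28.

28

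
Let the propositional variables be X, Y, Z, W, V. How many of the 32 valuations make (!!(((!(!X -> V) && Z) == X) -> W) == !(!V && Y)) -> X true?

Initial set: {((!!(((!(!X -> V) && Z) == X) -> W) == !(!V && Y)) -> X)}.
((!!(((!(!X -> V) && Z) == X) -> W) == !(!V && Y)) -> X): β-rule — branch into !(!!(((!(!X -> V) && Z) == X) -> W) == !(!V && Y))  //  X.
  branch 1 (add !(!!(((!(!X -> V) && Z) == X) -> W) == !(!V && Y))):
    !(!!(((!(!X -> V) && Z) == X) -> W) == !(!V && Y)): β-rule — branch into !!(((!(!X -> V) && Z) == X) -> W), !!(!V && Y)  //  !!!(((!(!X -> V) && Z) == X) -> W), !(!V && Y).
      branch 1.1 (add !!(((!(!X -> V) && Z) == X) -> W), !!(!V && Y)):
        !!(((!(!X -> V) && Z) == X) -> W): drop double negation, giving (((!(!X -> V) && Z) == X) -> W).
        !!(!V && Y): α-rule — add !V, Y.
        (((!(!X -> V) && Z) == X) -> W): β-rule — branch into !((!(!X -> V) && Z) == X)  //  W.
          branch 1.1.1 (add !((!(!X -> V) && Z) == X)):
            !((!(!X -> V) && Z) == X): β-rule — branch into (!(!X -> V) && Z), !X  //  !(!(!X -> V) && Z), X.
              branch 1.1.1.1 (add (!(!X -> V) && Z), !X):
                (!(!X -> V) && Z): α-rule — add !(!X -> V), Z.
                !(!X -> V): α-rule — add !X, !V.
                ○ open, literals {V=false, X=false, Y=true, Z=true}.
              branch 1.1.1.2 (add !(!(!X -> V) && Z), X):
                !(!(!X -> V) && Z): β-rule — branch into !!(!X -> V)  //  !Z.
                  branch 1.1.1.2.1 (add !!(!X -> V)):
                    !!(!X -> V): β-rule — branch into !!X  //  V.
                      branch 1.1.1.2.1.1 (add !!X):
                        ○ open, literals {V=false, X=true, Y=true}.
                      branch 1.1.1.2.1.2 (add V):
                        × closes — contains both V and !V.
                  branch 1.1.1.2.2 (add !Z):
                    ○ open, literals {V=false, X=true, Y=true, Z=false}.
          branch 1.1.2 (add W):
            ○ open, literals {V=false, W=true, Y=true}.
      branch 1.2 (add !!!(((!(!X -> V) && Z) == X) -> W), !(!V && Y)):
        !!!(((!(!X -> V) && Z) == X) -> W): drop double negation, giving !(((!(!X -> V) && Z) == X) -> W).
        !(((!(!X -> V) && Z) == X) -> W): α-rule — add ((!(!X -> V) && Z) == X), !W.
        !(!V && Y): β-rule — branch into !!V  //  !Y.
          branch 1.2.1 (add !!V):
            ((!(!X -> V) && Z) == X): β-rule — branch into (!(!X -> V) && Z), X  //  !(!(!X -> V) && Z), !X.
              branch 1.2.1.1 (add (!(!X -> V) && Z), X):
                (!(!X -> V) && Z): α-rule — add !(!X -> V), Z.
                !(!X -> V): α-rule — add !X, !V.
                × closes — contains both X and !X.
              branch 1.2.1.2 (add !(!(!X -> V) && Z), !X):
                !(!(!X -> V) && Z): β-rule — branch into !!(!X -> V)  //  !Z.
                  branch 1.2.1.2.1 (add !!(!X -> V)):
                    !!(!X -> V): β-rule — branch into !!X  //  V.
                      branch 1.2.1.2.1.1 (add !!X):
                        × closes — contains both X and !X.
                      branch 1.2.1.2.1.2 (add V):
                        ○ open, literals {V=true, W=false, X=false}.
                  branch 1.2.1.2.2 (add !Z):
                    ○ open, literals {V=true, W=false, X=false, Z=false}.
          branch 1.2.2 (add !Y):
            ((!(!X -> V) && Z) == X): β-rule — branch into (!(!X -> V) && Z), X  //  !(!(!X -> V) && Z), !X.
              branch 1.2.2.1 (add (!(!X -> V) && Z), X):
                (!(!X -> V) && Z): α-rule — add !(!X -> V), Z.
                !(!X -> V): α-rule — add !X, !V.
                × closes — contains both X and !X.
              branch 1.2.2.2 (add !(!(!X -> V) && Z), !X):
                !(!(!X -> V) && Z): β-rule — branch into !!(!X -> V)  //  !Z.
                  branch 1.2.2.2.1 (add !!(!X -> V)):
                    !!(!X -> V): β-rule — branch into !!X  //  V.
                      branch 1.2.2.2.1.1 (add !!X):
                        × closes — contains both X and !X.
                      branch 1.2.2.2.1.2 (add V):
                        ○ open, literals {V=true, W=false, X=false, Y=false}.
                  branch 1.2.2.2.2 (add !Z):
                    ○ open, literals {W=false, X=false, Y=false, Z=false}.
  branch 2 (add X):
    ○ open, literals {X=true}.
5 branches closed, 9 open.
Each open branch fixes some atoms; the unmentioned ones are free. Counting distinct full assignments: branch {V=false, X=false, Y=true, Z=true} (W) contributes 2 new; branch {V=false, X=true, Y=true} (Z, W) contributes 4 new; branch {V=false, X=true, Y=true, Z=false} (W) contributes 0 new; branch {V=false, W=true, Y=true} (X, Z) contributes 1 new; branch {V=true, W=false, X=false} (Y, Z) contributes 4 new; branch {V=true, W=false, X=false, Z=false} (Y) contributes 0 new; branch {V=true, W=false, X=false, Y=false} (Z) contributes 0 new; branch {W=false, X=false, Y=false, Z=false} (V) contributes 1 new; branch {X=true} (Y, Z, W, V) contributes 12 new. Total: 24.

24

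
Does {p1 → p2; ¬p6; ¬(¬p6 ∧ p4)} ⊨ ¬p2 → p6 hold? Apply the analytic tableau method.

Initial set: {(p1 → p2); ¬p6; ¬(¬p6 ∧ p4); ¬(¬p2 → p6)}.
¬(¬p2 → p6): α-rule — add ¬p2, ¬p6.
(p1 → p2): β-rule — branch into ¬p1  //  p2.
  branch 1 (add ¬p1):
    ¬(¬p6 ∧ p4): β-rule — branch into ¬¬p6  //  ¬p4.
      branch 1.1 (add ¬¬p6):
        × closes — contains both p6 and ¬p6.
      branch 1.2 (add ¬p4):
        ○ open, literals {p1=F, p2=F, p4=F, p6=F}.
  branch 2 (add p2):
    × closes — contains both p2 and ¬p2.
2 branches closed, 1 open.
An open branch gives a countermodel: p1=F, p2=F, p4=F, p6=F (unmentioned atoms arbitrary); the premises hold there but the conclusion fails.

No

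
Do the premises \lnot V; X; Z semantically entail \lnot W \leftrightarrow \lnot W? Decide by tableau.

Initial set: {\lnot V; X; Z; \lnot (\lnot W \leftrightarrow \lnot W)}.
\lnot (\lnot W \leftrightarrow \lnot W): β-rule — branch into \lnot W, \lnot \lnot W  //  \lnot \lnot W, \lnot W.
  branch 1 (add \lnot W, \lnot \lnot W):
    × closes — contains both W and \lnot W.
  branch 2 (add \lnot \lnot W, \lnot W):
    × closes — contains both W and \lnot W.
All 2 branches close.
Every branch closed, so the premises entail the conclusion.

Yes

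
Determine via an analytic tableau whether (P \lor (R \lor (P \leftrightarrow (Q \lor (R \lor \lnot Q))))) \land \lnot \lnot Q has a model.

Initial set: {((P \lor (R \lor (P \leftrightarrow (Q \lor (R \lor \lnot Q))))) \land \lnot \lnot Q)}.
((P \lor (R \lor (P \leftrightarrow (Q \lor (R \lor \lnot Q))))) \land \lnot \lnot Q): α-rule — add (P \lor (R \lor (P \leftrightarrow (Q \lor (R \lor \lnot Q))))), \lnot \lnot Q.
\lnot \lnot Q: drop double negation, giving Q.
(P \lor (R \lor (P \leftrightarrow (Q \lor (R \lor \lnot Q))))): β-rule — branch into P  //  (R \lor (P \leftrightarrow (Q \lor (R \lor \lnot Q)))).
  branch 1 (add P):
    ○ open, literals {P=1, Q=1}.
  branch 2 (add (R \lor (P \leftrightarrow (Q \lor (R \lor \lnot Q))))):
    (R \lor (P \leftrightarrow (Q \lor (R \lor \lnot Q)))): β-rule — branch into R  //  (P \leftrightarrow (Q \lor (R \lor \lnot Q))).
      branch 2.1 (add R):
        ○ open, literals {Q=1, R=1}.
      branch 2.2 (add (P \leftrightarrow (Q \lor (R \lor \lnot Q)))):
        (P \leftrightarrow (Q \lor (R \lor \lnot Q))): β-rule — branch into P, (Q \lor (R \lor \lnot Q))  //  \lnot P, \lnot (Q \lor (R \lor \lnot Q)).
          branch 2.2.1 (add P, (Q \lor (R \lor \lnot Q))):
            (Q \lor (R \lor \lnot Q)): β-rule — branch into Q  //  (R \lor \lnot Q).
              branch 2.2.1.1 (add Q):
                ○ open, literals {P=1, Q=1}.
              branch 2.2.1.2 (add (R \lor \lnot Q)):
                (R \lor \lnot Q): β-rule — branch into R  //  \lnot Q.
                  branch 2.2.1.2.1 (add R):
                    ○ open, literals {P=1, Q=1, R=1}.
                  branch 2.2.1.2.2 (add \lnot Q):
                    × closes — contains both Q and \lnot Q.
          branch 2.2.2 (add \lnot P, \lnot (Q \lor (R \lor \lnot Q))):
            \lnot (Q \lor (R \lor \lnot Q)): α-rule — add \lnot Q, \lnot (R \lor \lnot Q).
            × closes — contains both Q and \lnot Q.
2 branches closed, 4 open.
An open branch gives a satisfying assignment: P=1, Q=1.

Satisfiable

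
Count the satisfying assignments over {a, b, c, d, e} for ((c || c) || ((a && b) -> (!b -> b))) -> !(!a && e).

24

Initial set: {(((c || c) || ((a && b) -> (!b -> b))) -> !(!a && e))}.
(((c || c) || ((a && b) -> (!b -> b))) -> !(!a && e)): β-rule — branch into !((c || c) || ((a && b) -> (!b -> b)))  //  !(!a && e).
  branch 1 (add !((c || c) || ((a && b) -> (!b -> b)))):
    !((c || c) || ((a && b) -> (!b -> b))): α-rule — add !(c || c), !((a && b) -> (!b -> b)).
    !(c || c): α-rule — add !c, !c.
    !((a && b) -> (!b -> b)): α-rule — add (a && b), !(!b -> b).
    (a && b): α-rule — add a, b.
    !(!b -> b): α-rule — add !b, !b.
    × closes — contains both b and !b.
  branch 2 (add !(!a && e)):
    !(!a && e): β-rule — branch into !!a  //  !e.
      branch 2.1 (add !!a):
        ○ open, literals {a=1}.
      branch 2.2 (add !e):
        ○ open, literals {e=0}.
1 branch closed, 2 open.
Each open branch fixes some atoms; the unmentioned ones are free. Counting distinct full assignments: branch {a=1} (b, c, d, e) contributes 16 new; branch {e=0} (a, b, c, d) contributes 8 new. Total: 24.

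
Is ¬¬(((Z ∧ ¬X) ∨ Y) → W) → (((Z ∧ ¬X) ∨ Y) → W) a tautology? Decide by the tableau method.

Valid

Assume the negation and expand:
Initial set: {¬(¬¬(((Z ∧ ¬X) ∨ Y) → W) → (((Z ∧ ¬X) ∨ Y) → W))}.
¬(¬¬(((Z ∧ ¬X) ∨ Y) → W) → (((Z ∧ ¬X) ∨ Y) → W)): α-rule — add ¬¬(((Z ∧ ¬X) ∨ Y) → W), ¬(((Z ∧ ¬X) ∨ Y) → W).
¬¬(((Z ∧ ¬X) ∨ Y) → W): drop double negation, giving (((Z ∧ ¬X) ∨ Y) → W).
¬(((Z ∧ ¬X) ∨ Y) → W): α-rule — add ((Z ∧ ¬X) ∨ Y), ¬W.
(((Z ∧ ¬X) ∨ Y) → W): β-rule — branch into ¬((Z ∧ ¬X) ∨ Y)  //  W.
  branch 1 (add ¬((Z ∧ ¬X) ∨ Y)):
    ¬((Z ∧ ¬X) ∨ Y): α-rule — add ¬(Z ∧ ¬X), ¬Y.
    ((Z ∧ ¬X) ∨ Y): β-rule — branch into (Z ∧ ¬X)  //  Y.
      branch 1.1 (add (Z ∧ ¬X)):
        (Z ∧ ¬X): α-rule — add Z, ¬X.
        ¬(Z ∧ ¬X): β-rule — branch into ¬Z  //  ¬¬X.
          branch 1.1.1 (add ¬Z):
            × closes — contains both Z and ¬Z.
          branch 1.1.2 (add ¬¬X):
            × closes — contains both X and ¬X.
      branch 1.2 (add Y):
        × closes — contains both Y and ¬Y.
  branch 2 (add W):
    × closes — contains both W and ¬W.
All 4 branches close.
Every branch closed, so the negation is unsatisfiable and the formula is valid.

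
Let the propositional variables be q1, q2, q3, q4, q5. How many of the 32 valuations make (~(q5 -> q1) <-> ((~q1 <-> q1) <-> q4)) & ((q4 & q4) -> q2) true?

10

Initial set: {((~(q5 -> q1) <-> ((~q1 <-> q1) <-> q4)) & ((q4 & q4) -> q2))}.
((~(q5 -> q1) <-> ((~q1 <-> q1) <-> q4)) & ((q4 & q4) -> q2)): α-rule — add (~(q5 -> q1) <-> ((~q1 <-> q1) <-> q4)), ((q4 & q4) -> q2).
(~(q5 -> q1) <-> ((~q1 <-> q1) <-> q4)): β-rule — branch into ~(q5 -> q1), ((~q1 <-> q1) <-> q4)  //  ~~(q5 -> q1), ~((~q1 <-> q1) <-> q4).
  branch 1 (add ~(q5 -> q1), ((~q1 <-> q1) <-> q4)):
    ~(q5 -> q1): α-rule — add q5, ~q1.
    ((q4 & q4) -> q2): β-rule — branch into ~(q4 & q4)  //  q2.
      branch 1.1 (add ~(q4 & q4)):
        ((~q1 <-> q1) <-> q4): β-rule — branch into (~q1 <-> q1), q4  //  ~(~q1 <-> q1), ~q4.
          branch 1.1.1 (add (~q1 <-> q1), q4):
            ~(q4 & q4): β-rule — branch into ~q4  //  ~q4.
              branch 1.1.1.1 (add ~q4):
                × closes — contains both q4 and ~q4.
              branch 1.1.1.2 (add ~q4):
                × closes — contains both q4 and ~q4.
          branch 1.1.2 (add ~(~q1 <-> q1), ~q4):
            ~(q4 & q4): β-rule — branch into ~q4  //  ~q4.
              branch 1.1.2.1 (add ~q4):
                ~(~q1 <-> q1): β-rule — branch into ~q1, ~q1  //  ~~q1, q1.
                  branch 1.1.2.1.1 (add ~q1, ~q1):
                    ○ open, literals {q1=false, q4=false, q5=true}.
                  branch 1.1.2.1.2 (add ~~q1, q1):
                    × closes — contains both q1 and ~q1.
              branch 1.1.2.2 (add ~q4):
                ~(~q1 <-> q1): β-rule — branch into ~q1, ~q1  //  ~~q1, q1.
                  branch 1.1.2.2.1 (add ~q1, ~q1):
                    ○ open, literals {q1=false, q4=false, q5=true}.
                  branch 1.1.2.2.2 (add ~~q1, q1):
                    × closes — contains both q1 and ~q1.
      branch 1.2 (add q2):
        ((~q1 <-> q1) <-> q4): β-rule — branch into (~q1 <-> q1), q4  //  ~(~q1 <-> q1), ~q4.
          branch 1.2.1 (add (~q1 <-> q1), q4):
            (~q1 <-> q1): β-rule — branch into ~q1, q1  //  ~~q1, ~q1.
              branch 1.2.1.1 (add ~q1, q1):
                × closes — contains both q1 and ~q1.
              branch 1.2.1.2 (add ~~q1, ~q1):
                × closes — contains both q1 and ~q1.
          branch 1.2.2 (add ~(~q1 <-> q1), ~q4):
            ~(~q1 <-> q1): β-rule — branch into ~q1, ~q1  //  ~~q1, q1.
              branch 1.2.2.1 (add ~q1, ~q1):
                ○ open, literals {q1=false, q2=true, q4=false, q5=true}.
              branch 1.2.2.2 (add ~~q1, q1):
                × closes — contains both q1 and ~q1.
  branch 2 (add ~~(q5 -> q1), ~((~q1 <-> q1) <-> q4)):
    ((q4 & q4) -> q2): β-rule — branch into ~(q4 & q4)  //  q2.
      branch 2.1 (add ~(q4 & q4)):
        ~~(q5 -> q1): β-rule — branch into ~q5  //  q1.
          branch 2.1.1 (add ~q5):
            ~((~q1 <-> q1) <-> q4): β-rule — branch into (~q1 <-> q1), ~q4  //  ~(~q1 <-> q1), q4.
              branch 2.1.1.1 (add (~q1 <-> q1), ~q4):
                ~(q4 & q4): β-rule — branch into ~q4  //  ~q4.
                  branch 2.1.1.1.1 (add ~q4):
                    (~q1 <-> q1): β-rule — branch into ~q1, q1  //  ~~q1, ~q1.
                      branch 2.1.1.1.1.1 (add ~q1, q1):
                        × closes — contains both q1 and ~q1.
                      branch 2.1.1.1.1.2 (add ~~q1, ~q1):
                        × closes — contains both q1 and ~q1.
                  branch 2.1.1.1.2 (add ~q4):
                    (~q1 <-> q1): β-rule — branch into ~q1, q1  //  ~~q1, ~q1.
                      branch 2.1.1.1.2.1 (add ~q1, q1):
                        × closes — contains both q1 and ~q1.
                      branch 2.1.1.1.2.2 (add ~~q1, ~q1):
                        × closes — contains both q1 and ~q1.
              branch 2.1.1.2 (add ~(~q1 <-> q1), q4):
                ~(q4 & q4): β-rule — branch into ~q4  //  ~q4.
                  branch 2.1.1.2.1 (add ~q4):
                    × closes — contains both q4 and ~q4.
                  branch 2.1.1.2.2 (add ~q4):
                    × closes — contains both q4 and ~q4.
          branch 2.1.2 (add q1):
            ~((~q1 <-> q1) <-> q4): β-rule — branch into (~q1 <-> q1), ~q4  //  ~(~q1 <-> q1), q4.
              branch 2.1.2.1 (add (~q1 <-> q1), ~q4):
                ~(q4 & q4): β-rule — branch into ~q4  //  ~q4.
                  branch 2.1.2.1.1 (add ~q4):
                    (~q1 <-> q1): β-rule — branch into ~q1, q1  //  ~~q1, ~q1.
                      branch 2.1.2.1.1.1 (add ~q1, q1):
                        × closes — contains both q1 and ~q1.
                      branch 2.1.2.1.1.2 (add ~~q1, ~q1):
                        × closes — contains both q1 and ~q1.
                  branch 2.1.2.1.2 (add ~q4):
                    (~q1 <-> q1): β-rule — branch into ~q1, q1  //  ~~q1, ~q1.
                      branch 2.1.2.1.2.1 (add ~q1, q1):
                        × closes — contains both q1 and ~q1.
                      branch 2.1.2.1.2.2 (add ~~q1, ~q1):
                        × closes — contains both q1 and ~q1.
              branch 2.1.2.2 (add ~(~q1 <-> q1), q4):
                ~(q4 & q4): β-rule — branch into ~q4  //  ~q4.
                  branch 2.1.2.2.1 (add ~q4):
                    × closes — contains both q4 and ~q4.
                  branch 2.1.2.2.2 (add ~q4):
                    × closes — contains both q4 and ~q4.
      branch 2.2 (add q2):
        ~~(q5 -> q1): β-rule — branch into ~q5  //  q1.
          branch 2.2.1 (add ~q5):
            ~((~q1 <-> q1) <-> q4): β-rule — branch into (~q1 <-> q1), ~q4  //  ~(~q1 <-> q1), q4.
              branch 2.2.1.1 (add (~q1 <-> q1), ~q4):
                (~q1 <-> q1): β-rule — branch into ~q1, q1  //  ~~q1, ~q1.
                  branch 2.2.1.1.1 (add ~q1, q1):
                    × closes — contains both q1 and ~q1.
                  branch 2.2.1.1.2 (add ~~q1, ~q1):
                    × closes — contains both q1 and ~q1.
              branch 2.2.1.2 (add ~(~q1 <-> q1), q4):
                ~(~q1 <-> q1): β-rule — branch into ~q1, ~q1  //  ~~q1, q1.
                  branch 2.2.1.2.1 (add ~q1, ~q1):
                    ○ open, literals {q1=false, q2=true, q4=true, q5=false}.
                  branch 2.2.1.2.2 (add ~~q1, q1):
                    ○ open, literals {q1=true, q2=true, q4=true, q5=false}.
          branch 2.2.2 (add q1):
            ~((~q1 <-> q1) <-> q4): β-rule — branch into (~q1 <-> q1), ~q4  //  ~(~q1 <-> q1), q4.
              branch 2.2.2.1 (add (~q1 <-> q1), ~q4):
                (~q1 <-> q1): β-rule — branch into ~q1, q1  //  ~~q1, ~q1.
                  branch 2.2.2.1.1 (add ~q1, q1):
                    × closes — contains both q1 and ~q1.
                  branch 2.2.2.1.2 (add ~~q1, ~q1):
                    × closes — contains both q1 and ~q1.
              branch 2.2.2.2 (add ~(~q1 <-> q1), q4):
                ~(~q1 <-> q1): β-rule — branch into ~q1, ~q1  //  ~~q1, q1.
                  branch 2.2.2.2.1 (add ~q1, ~q1):
                    × closes — contains both q1 and ~q1.
                  branch 2.2.2.2.2 (add ~~q1, q1):
                    ○ open, literals {q1=true, q2=true, q4=true}.
24 branches closed, 6 open.
Each open branch fixes some atoms; the unmentioned ones are free. Counting distinct full assignments: branch {q1=false, q4=false, q5=true} (q2, q3) contributes 4 new; branch {q1=false, q4=false, q5=true} (q2, q3) contributes 0 new; branch {q1=false, q2=true, q4=false, q5=true} (q3) contributes 0 new; branch {q1=false, q2=true, q4=true, q5=false} (q3) contributes 2 new; branch {q1=true, q2=true, q4=true, q5=false} (q3) contributes 2 new; branch {q1=true, q2=true, q4=true} (q3, q5) contributes 2 new. Total: 10.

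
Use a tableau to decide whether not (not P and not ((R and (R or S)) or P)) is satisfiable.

Initial set: {not (not P and not ((R and (R or S)) or P))}.
not (not P and not ((R and (R or S)) or P)): β-rule — branch into not not P  //  not not ((R and (R or S)) or P).
  branch 1 (add not not P):
    ○ open, literals {P=true}.
  branch 2 (add not not ((R and (R or S)) or P)):
    not not ((R and (R or S)) or P): β-rule — branch into (R and (R or S))  //  P.
      branch 2.1 (add (R and (R or S))):
        (R and (R or S)): α-rule — add R, (R or S).
        (R or S): β-rule — branch into R  //  S.
          branch 2.1.1 (add R):
            ○ open, literals {R=true}.
          branch 2.1.2 (add S):
            ○ open, literals {R=true, S=true}.
      branch 2.2 (add P):
        ○ open, literals {P=true}.
0 branches closed, 4 open.
An open branch gives a satisfying assignment: P=true.

Satisfiable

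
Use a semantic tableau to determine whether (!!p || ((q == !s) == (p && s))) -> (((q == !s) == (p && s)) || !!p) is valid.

Assume the negation and expand:
Initial set: {!((!!p || ((q == !s) == (p && s))) -> (((q == !s) == (p && s)) || !!p))}.
!((!!p || ((q == !s) == (p && s))) -> (((q == !s) == (p && s)) || !!p)): α-rule — add (!!p || ((q == !s) == (p && s))), !(((q == !s) == (p && s)) || !!p).
!(((q == !s) == (p && s)) || !!p): α-rule — add !((q == !s) == (p && s)), !!!p.
!!!p: drop double negation, giving !p.
(!!p || ((q == !s) == (p && s))): β-rule — branch into !!p  //  ((q == !s) == (p && s)).
  branch 1 (add !!p):
    !!p: drop double negation, giving p.
    × closes — contains both p and !p.
  branch 2 (add ((q == !s) == (p && s))):
    !((q == !s) == (p && s)): β-rule — branch into (q == !s), !(p && s)  //  !(q == !s), (p && s).
      branch 2.1 (add (q == !s), !(p && s)):
        ((q == !s) == (p && s)): β-rule — branch into (q == !s), (p && s)  //  !(q == !s), !(p && s).
          branch 2.1.1 (add (q == !s), (p && s)):
            (p && s): α-rule — add p, s.
            × closes — contains both p and !p.
          branch 2.1.2 (add !(q == !s), !(p && s)):
            (q == !s): β-rule — branch into q, !s  //  !q, !!s.
              branch 2.1.2.1 (add q, !s):
                !(p && s): β-rule — branch into !p  //  !s.
                  branch 2.1.2.1.1 (add !p):
                    !(q == !s): β-rule — branch into q, !!s  //  !q, !s.
                      branch 2.1.2.1.1.1 (add q, !!s):
                        × closes — contains both s and !s.
                      branch 2.1.2.1.1.2 (add !q, !s):
                        × closes — contains both q and !q.
                  branch 2.1.2.1.2 (add !s):
                    !(q == !s): β-rule — branch into q, !!s  //  !q, !s.
                      branch 2.1.2.1.2.1 (add q, !!s):
                        × closes — contains both s and !s.
                      branch 2.1.2.1.2.2 (add !q, !s):
                        × closes — contains both q and !q.
              branch 2.1.2.2 (add !q, !!s):
                !(p && s): β-rule — branch into !p  //  !s.
                  branch 2.1.2.2.1 (add !p):
                    !(q == !s): β-rule — branch into q, !!s  //  !q, !s.
                      branch 2.1.2.2.1.1 (add q, !!s):
                        × closes — contains both q and !q.
                      branch 2.1.2.2.1.2 (add !q, !s):
                        × closes — contains both s and !s.
                  branch 2.1.2.2.2 (add !s):
                    × closes — contains both s and !s.
      branch 2.2 (add !(q == !s), (p && s)):
        (p && s): α-rule — add p, s.
        × closes — contains both p and !p.
All 10 branches close.
Every branch closed, so the negation is unsatisfiable and the formula is valid.

Valid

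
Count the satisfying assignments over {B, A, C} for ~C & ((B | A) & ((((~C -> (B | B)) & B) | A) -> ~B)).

1

Initial set: {T (~C & ((B | A) & ((((~C -> (B | B)) & B) | A) -> ~B)))}.
T (~C & ((B | A) & ((((~C -> (B | B)) & B) | A) -> ~B))): α-rule — add T ~C, T ((B | A) & ((((~C -> (B | B)) & B) | A) -> ~B)).
T ((B | A) & ((((~C -> (B | B)) & B) | A) -> ~B)): α-rule — add T (B | A), T ((((~C -> (B | B)) & B) | A) -> ~B).
T (B | A): β-rule — branch into T B  //  T A.
  branch 1 (add T B):
    T ((((~C -> (B | B)) & B) | A) -> ~B): β-rule — branch into F (((~C -> (B | B)) & B) | A)  //  T ~B.
      branch 1.1 (add F (((~C -> (B | B)) & B) | A)):
        F (((~C -> (B | B)) & B) | A): α-rule — add F ((~C -> (B | B)) & B), F A.
        F ((~C -> (B | B)) & B): β-rule — branch into F (~C -> (B | B))  //  F B.
          branch 1.1.1 (add F (~C -> (B | B))):
            F (~C -> (B | B)): α-rule — add T ~C, F (B | B).
            F (B | B): α-rule — add F B, F B.
            × closes — contains both B and ~B.
          branch 1.1.2 (add F B):
            × closes — contains both B and ~B.
      branch 1.2 (add T ~B):
        × closes — contains both B and ~B.
  branch 2 (add T A):
    T ((((~C -> (B | B)) & B) | A) -> ~B): β-rule — branch into F (((~C -> (B | B)) & B) | A)  //  T ~B.
      branch 2.1 (add F (((~C -> (B | B)) & B) | A)):
        F (((~C -> (B | B)) & B) | A): α-rule — add F ((~C -> (B | B)) & B), F A.
        × closes — contains both A and ~A.
      branch 2.2 (add T ~B):
        ○ open, literals {A=1, B=0, C=0}.
4 branches closed, 1 open.
Each open branch fixes some atoms; the unmentioned ones are free. Counting distinct full assignments: branch {A=1, B=0, C=0} (none free) contributes 1 new. Total: 1.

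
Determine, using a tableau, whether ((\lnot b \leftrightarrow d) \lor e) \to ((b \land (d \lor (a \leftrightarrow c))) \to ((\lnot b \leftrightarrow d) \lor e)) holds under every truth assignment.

Assume the negation and expand:
Initial set: {\lnot (((\lnot b \leftrightarrow d) \lor e) \to ((b \land (d \lor (a \leftrightarrow c))) \to ((\lnot b \leftrightarrow d) \lor e)))}.
\lnot (((\lnot b \leftrightarrow d) \lor e) \to ((b \land (d \lor (a \leftrightarrow c))) \to ((\lnot b \leftrightarrow d) \lor e))): α-rule — add ((\lnot b \leftrightarrow d) \lor e), \lnot ((b \land (d \lor (a \leftrightarrow c))) \to ((\lnot b \leftrightarrow d) \lor e)).
\lnot ((b \land (d \lor (a \leftrightarrow c))) \to ((\lnot b \leftrightarrow d) \lor e)): α-rule — add (b \land (d \lor (a \leftrightarrow c))), \lnot ((\lnot b \leftrightarrow d) \lor e).
(b \land (d \lor (a \leftrightarrow c))): α-rule — add b, (d \lor (a \leftrightarrow c)).
\lnot ((\lnot b \leftrightarrow d) \lor e): α-rule — add \lnot (\lnot b \leftrightarrow d), \lnot e.
((\lnot b \leftrightarrow d) \lor e): β-rule — branch into (\lnot b \leftrightarrow d)  //  e.
  branch 1 (add (\lnot b \leftrightarrow d)):
    (d \lor (a \leftrightarrow c)): β-rule — branch into d  //  (a \leftrightarrow c).
      branch 1.1 (add d):
        \lnot (\lnot b \leftrightarrow d): β-rule — branch into \lnot b, \lnot d  //  \lnot \lnot b, d.
          branch 1.1.1 (add \lnot b, \lnot d):
            × closes — contains both b and \lnot b.
          branch 1.1.2 (add \lnot \lnot b, d):
            (\lnot b \leftrightarrow d): β-rule — branch into \lnot b, d  //  \lnot \lnot b, \lnot d.
              branch 1.1.2.1 (add \lnot b, d):
                × closes — contains both b and \lnot b.
              branch 1.1.2.2 (add \lnot \lnot b, \lnot d):
                × closes — contains both d and \lnot d.
      branch 1.2 (add (a \leftrightarrow c)):
        \lnot (\lnot b \leftrightarrow d): β-rule — branch into \lnot b, \lnot d  //  \lnot \lnot b, d.
          branch 1.2.1 (add \lnot b, \lnot d):
            × closes — contains both b and \lnot b.
          branch 1.2.2 (add \lnot \lnot b, d):
            (\lnot b \leftrightarrow d): β-rule — branch into \lnot b, d  //  \lnot \lnot b, \lnot d.
              branch 1.2.2.1 (add \lnot b, d):
                × closes — contains both b and \lnot b.
              branch 1.2.2.2 (add \lnot \lnot b, \lnot d):
                × closes — contains both d and \lnot d.
  branch 2 (add e):
    × closes — contains both e and \lnot e.
All 7 branches close.
Every branch closed, so the negation is unsatisfiable and the formula is valid.

Valid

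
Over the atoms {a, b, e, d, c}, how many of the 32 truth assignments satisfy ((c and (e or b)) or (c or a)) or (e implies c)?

Initial set: {(((c and (e or b)) or (c or a)) or (e implies c))}.
(((c and (e or b)) or (c or a)) or (e implies c)): β-rule — branch into ((c and (e or b)) or (c or a))  //  (e implies c).
  branch 1 (add ((c and (e or b)) or (c or a))):
    ((c and (e or b)) or (c or a)): β-rule — branch into (c and (e or b))  //  (c or a).
      branch 1.1 (add (c and (e or b))):
        (c and (e or b)): α-rule — add c, (e or b).
        (e or b): β-rule — branch into e  //  b.
          branch 1.1.1 (add e):
            ○ open, literals {c=1, e=1}.
          branch 1.1.2 (add b):
            ○ open, literals {b=1, c=1}.
      branch 1.2 (add (c or a)):
        (c or a): β-rule — branch into c  //  a.
          branch 1.2.1 (add c):
            ○ open, literals {c=1}.
          branch 1.2.2 (add a):
            ○ open, literals {a=1}.
  branch 2 (add (e implies c)):
    (e implies c): β-rule — branch into not e  //  c.
      branch 2.1 (add not e):
        ○ open, literals {e=0}.
      branch 2.2 (add c):
        ○ open, literals {c=1}.
0 branches closed, 6 open.
Each open branch fixes some atoms; the unmentioned ones are free. Counting distinct full assignments: branch {c=1, e=1} (a, b, d) contributes 8 new; branch {b=1, c=1} (a, e, d) contributes 4 new; branch {c=1} (a, b, e, d) contributes 4 new; branch {a=1} (b, e, d, c) contributes 8 new; branch {e=0} (a, b, d, c) contributes 4 new; branch {c=1} (a, b, e, d) contributes 0 new. Total: 28.

28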